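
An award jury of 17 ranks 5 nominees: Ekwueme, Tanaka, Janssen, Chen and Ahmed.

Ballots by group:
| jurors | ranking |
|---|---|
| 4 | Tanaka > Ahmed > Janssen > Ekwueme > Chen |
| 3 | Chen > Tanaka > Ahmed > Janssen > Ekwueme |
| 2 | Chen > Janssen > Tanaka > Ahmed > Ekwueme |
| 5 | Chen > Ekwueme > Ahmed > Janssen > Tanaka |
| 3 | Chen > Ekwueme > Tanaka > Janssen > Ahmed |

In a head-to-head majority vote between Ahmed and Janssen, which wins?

Ahmed

Ballots ranking Ahmed above Janssen: 4 + 3 + 5 = 12.
Ballots ranking Janssen above Ahmed: 17 − 12 = 5.
Ahmed wins the head-to-head 12–5.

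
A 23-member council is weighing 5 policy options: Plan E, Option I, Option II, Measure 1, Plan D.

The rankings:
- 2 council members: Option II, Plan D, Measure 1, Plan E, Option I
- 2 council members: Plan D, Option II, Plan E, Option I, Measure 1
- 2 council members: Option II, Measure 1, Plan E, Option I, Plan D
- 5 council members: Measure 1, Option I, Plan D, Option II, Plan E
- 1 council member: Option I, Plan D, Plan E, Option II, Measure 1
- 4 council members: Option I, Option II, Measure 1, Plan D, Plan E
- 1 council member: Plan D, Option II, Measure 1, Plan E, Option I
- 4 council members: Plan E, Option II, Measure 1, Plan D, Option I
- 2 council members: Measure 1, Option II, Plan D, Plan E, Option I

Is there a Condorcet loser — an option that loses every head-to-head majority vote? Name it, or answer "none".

none

Head-to-head results (23 council members):
Plan E vs Option I: Plan E is ranked higher on 2+2+2+1+4+2 = 13 ballots, Option I on 10. Plan E wins 13–10.
Plan E–Option II: Option II 18–5.
Plan E vs Measure 1: Plan E preferred on 2+1+4 = 7 ballots; Measure 1 wins 16–7.
Plan E vs Plan D: Plan D, 17–6.
Option I vs Option II: Option I is ranked higher on 5+1+4 = 10 ballots, Option II on 13. Option II wins 13–10.
Option I vs Measure 1: Measure 1 wins 16–7.
Option I vs Plan D: Option I wins 12–11.
Option II vs Measure 1: 16 to 7, Option II.
Option II vs Plan D: 2+2+4+4+2 = 14 for Option II, 9 for Plan D — Option II by 14–9.
Measure 1 vs Plan D: Measure 1, 17–6.
Each option has at least one pairwise win (Plan E beats Option I; Option I beats Plan D; Option II beats Plan E; Measure 1 beats Plan E; Plan D beats Plan E) — no Condorcet loser.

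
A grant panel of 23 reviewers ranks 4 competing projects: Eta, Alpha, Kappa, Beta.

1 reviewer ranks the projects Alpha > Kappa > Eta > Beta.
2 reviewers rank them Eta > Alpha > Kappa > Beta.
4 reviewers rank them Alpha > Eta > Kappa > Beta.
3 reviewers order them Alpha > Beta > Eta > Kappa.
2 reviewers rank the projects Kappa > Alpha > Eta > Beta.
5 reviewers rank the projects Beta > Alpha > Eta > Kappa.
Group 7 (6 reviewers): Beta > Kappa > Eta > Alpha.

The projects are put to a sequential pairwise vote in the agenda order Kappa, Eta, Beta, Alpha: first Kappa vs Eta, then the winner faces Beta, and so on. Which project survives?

Alpha

Round 1: Kappa vs Eta — 9–14, Eta advances.
Round 2: Eta vs Beta — 9–14, Beta advances.
Round 3: Beta vs Alpha — 11–12, Alpha advances.
The agenda winner is Alpha.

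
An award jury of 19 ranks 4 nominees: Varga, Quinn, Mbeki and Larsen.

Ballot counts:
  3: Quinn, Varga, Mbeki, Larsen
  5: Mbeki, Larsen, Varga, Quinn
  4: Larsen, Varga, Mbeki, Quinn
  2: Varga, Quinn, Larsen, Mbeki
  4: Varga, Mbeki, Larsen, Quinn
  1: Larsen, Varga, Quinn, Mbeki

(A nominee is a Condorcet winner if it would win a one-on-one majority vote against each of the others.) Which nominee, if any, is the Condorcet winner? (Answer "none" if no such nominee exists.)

Pairwise majorities:
Varga–Quinn: Varga 16–3.
Varga vs Mbeki: Varga wins 14–5.
Varga vs Larsen: Larsen, 10–9.
Quinn–Mbeki: Mbeki 13–6.
Quinn vs Larsen: Larsen, 14–5.
Mbeki vs Larsen: Mbeki wins 12–7.
No nominee is unbeaten: Varga loses to Larsen; Quinn loses to Varga; Mbeki loses to Varga; Larsen loses to Mbeki. In particular Varga → Mbeki → Larsen → Varga is a majority cycle — no Condorcet winner exists.

none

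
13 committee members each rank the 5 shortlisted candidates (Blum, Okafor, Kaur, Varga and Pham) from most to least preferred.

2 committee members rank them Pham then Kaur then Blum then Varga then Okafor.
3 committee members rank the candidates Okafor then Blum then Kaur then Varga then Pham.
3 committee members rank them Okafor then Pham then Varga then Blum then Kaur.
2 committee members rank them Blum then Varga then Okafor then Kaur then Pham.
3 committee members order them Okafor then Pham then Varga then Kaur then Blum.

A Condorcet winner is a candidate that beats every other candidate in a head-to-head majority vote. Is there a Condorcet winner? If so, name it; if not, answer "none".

Check each pair by majority over 13 ballots:
Blum vs Okafor: 2+2 = 4 for Blum, 9 for Okafor — Okafor by 9–4.
Blum vs Kaur: 3+3+2 = 8 for Blum, 5 for Kaur — Blum by 8–5.
Blum vs Varga: 7 to 6, Blum.
Blum vs Pham: 5 to 8, Pham.
Okafor vs Kaur: Okafor wins 11–2.
Okafor–Varga: Okafor 9–4.
Okafor vs Pham: Okafor wins 11–2.
Kaur vs Varga: Varga wins 8–5.
Kaur vs Pham: Pham wins 8–5.
Varga vs Pham: Pham wins 8–5.
Okafor beats each of Blum, Kaur, Varga, Pham — Okafor is the Condorcet winner.

Okafor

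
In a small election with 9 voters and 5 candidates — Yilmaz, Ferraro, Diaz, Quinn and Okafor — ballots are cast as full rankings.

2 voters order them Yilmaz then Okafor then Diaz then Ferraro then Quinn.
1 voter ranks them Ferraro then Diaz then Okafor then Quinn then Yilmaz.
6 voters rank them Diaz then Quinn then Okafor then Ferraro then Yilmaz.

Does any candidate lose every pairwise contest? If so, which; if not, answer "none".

Head-to-head results (9 voters):
Yilmaz vs Ferraro: Ferraro, 7–2.
Yilmaz vs Diaz: 2 to 7, Diaz.
Yilmaz–Quinn: Quinn 7–2.
Yilmaz–Okafor: Okafor 7–2.
Ferraro vs Diaz: Diaz wins 8–1.
Ferraro–Quinn: Quinn 6–3.
Ferraro–Okafor: Okafor 8–1.
Diaz–Quinn: Diaz 9–0.
Diaz vs Okafor: 7 to 2, Diaz.
Quinn vs Okafor: Quinn is ranked higher on 6 ballots, Okafor on 3. Quinn wins 6–3.
Only Yilmaz has no wins; Yilmaz is the Condorcet loser.

Yilmaz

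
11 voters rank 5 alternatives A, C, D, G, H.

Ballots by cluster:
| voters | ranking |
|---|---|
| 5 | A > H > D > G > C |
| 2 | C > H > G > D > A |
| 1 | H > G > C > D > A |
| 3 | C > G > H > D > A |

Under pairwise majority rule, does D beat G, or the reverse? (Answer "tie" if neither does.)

G

Ballots ranking D above G: 5.
Ballots ranking G above D: 11 − 5 = 6.
G wins the head-to-head 6–5.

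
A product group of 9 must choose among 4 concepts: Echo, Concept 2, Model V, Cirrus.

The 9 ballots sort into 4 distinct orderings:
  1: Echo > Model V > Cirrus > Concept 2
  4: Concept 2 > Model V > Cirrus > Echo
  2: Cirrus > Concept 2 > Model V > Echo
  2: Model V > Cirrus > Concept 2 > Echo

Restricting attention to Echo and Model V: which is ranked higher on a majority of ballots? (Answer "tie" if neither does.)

Model V

Ballots ranking Echo above Model V: 1.
Ballots ranking Model V above Echo: 9 − 1 = 8.
Model V wins the head-to-head 8–1.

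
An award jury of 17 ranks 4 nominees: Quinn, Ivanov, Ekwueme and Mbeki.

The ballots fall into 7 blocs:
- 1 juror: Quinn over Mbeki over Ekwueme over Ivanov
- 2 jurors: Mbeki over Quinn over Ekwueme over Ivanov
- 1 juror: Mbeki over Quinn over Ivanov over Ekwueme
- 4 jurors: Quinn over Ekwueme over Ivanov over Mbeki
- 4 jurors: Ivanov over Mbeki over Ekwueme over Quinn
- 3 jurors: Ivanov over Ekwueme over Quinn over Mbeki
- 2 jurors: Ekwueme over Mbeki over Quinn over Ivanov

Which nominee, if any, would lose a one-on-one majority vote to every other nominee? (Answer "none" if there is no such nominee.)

Pairwise majorities:
Quinn vs Ivanov: Quinn is ranked higher on 1+2+1+4+2 = 10 ballots, Ivanov on 7. Quinn wins 10–7.
Quinn vs Ekwueme: Ekwueme, 9–8.
Quinn vs Mbeki: Mbeki wins 9–8.
Ivanov vs Ekwueme: 1+4+3 = 8 for Ivanov, 9 for Ekwueme — Ekwueme by 9–8.
Ivanov–Mbeki: Ivanov 11–6.
Ekwueme–Mbeki: Ekwueme 9–8.
Each nominee has at least one pairwise win (Quinn beats Ivanov; Ivanov beats Mbeki; Ekwueme beats Quinn; Mbeki beats Quinn) — no Condorcet loser.

none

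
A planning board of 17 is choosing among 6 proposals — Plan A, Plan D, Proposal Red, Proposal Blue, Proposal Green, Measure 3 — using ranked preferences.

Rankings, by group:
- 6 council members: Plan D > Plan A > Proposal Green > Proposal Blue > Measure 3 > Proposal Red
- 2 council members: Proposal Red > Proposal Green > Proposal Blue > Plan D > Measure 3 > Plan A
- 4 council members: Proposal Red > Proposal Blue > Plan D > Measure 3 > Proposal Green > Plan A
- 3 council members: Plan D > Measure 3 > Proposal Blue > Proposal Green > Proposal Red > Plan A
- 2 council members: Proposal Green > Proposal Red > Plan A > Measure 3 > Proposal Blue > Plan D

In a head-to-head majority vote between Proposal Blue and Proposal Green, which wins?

Proposal Green

Ballots ranking Proposal Blue above Proposal Green: 4 + 3 = 7.
Ballots ranking Proposal Green above Proposal Blue: 17 − 7 = 10.
Proposal Green wins the head-to-head 10–7.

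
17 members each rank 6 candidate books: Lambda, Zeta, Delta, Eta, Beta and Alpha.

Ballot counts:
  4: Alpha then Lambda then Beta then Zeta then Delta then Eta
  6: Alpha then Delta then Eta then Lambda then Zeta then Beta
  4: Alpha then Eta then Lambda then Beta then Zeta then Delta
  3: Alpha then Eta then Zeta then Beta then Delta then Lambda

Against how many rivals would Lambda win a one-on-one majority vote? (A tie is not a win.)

Lambda against each rival (17 members):
Lambda vs Zeta: Lambda preferred on 4+6+4 = 14 ballots; Lambda wins 14–3.
Lambda vs Delta: 4+4 = 8 for Lambda, 9 for Delta — Delta by 9–8.
Lambda vs Eta: Lambda preferred on 4 ballots; Eta wins 13–4.
Lambda vs Beta: 4+6+4 = 14 for Lambda, 3 for Beta — Lambda by 14–3.
Lambda vs Alpha: Alpha wins 17–0.
Lambda beats Zeta, Beta; loses to Delta, Eta, Alpha — 2 pairwise wins.

2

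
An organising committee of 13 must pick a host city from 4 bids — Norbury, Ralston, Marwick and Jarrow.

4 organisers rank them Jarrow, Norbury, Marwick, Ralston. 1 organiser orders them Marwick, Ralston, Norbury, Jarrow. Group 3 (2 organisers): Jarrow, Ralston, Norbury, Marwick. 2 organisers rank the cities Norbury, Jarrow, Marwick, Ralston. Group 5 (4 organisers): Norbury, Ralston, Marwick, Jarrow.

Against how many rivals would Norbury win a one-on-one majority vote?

Norbury against each rival (13 organisers):
Norbury vs Ralston: Norbury wins 10–3.
Norbury vs Marwick: 4+2+2+4 = 12 for Norbury, 1 for Marwick — Norbury by 12–1.
Norbury vs Jarrow: Norbury wins 7–6.
Norbury beats Ralston, Marwick, Jarrow — 3 pairwise wins.

3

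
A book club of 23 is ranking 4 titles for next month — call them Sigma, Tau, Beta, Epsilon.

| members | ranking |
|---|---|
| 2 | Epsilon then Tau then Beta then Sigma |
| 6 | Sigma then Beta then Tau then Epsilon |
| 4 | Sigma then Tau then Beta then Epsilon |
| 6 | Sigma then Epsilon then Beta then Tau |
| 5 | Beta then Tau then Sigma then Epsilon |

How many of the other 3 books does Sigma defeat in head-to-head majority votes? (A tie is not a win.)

Sigma against each rival (23 members):
Sigma vs Tau: Sigma, 16–7.
Sigma vs Beta: Sigma wins 16–7.
Sigma–Epsilon: Sigma 21–2.
Sigma beats Tau, Beta, Epsilon — 3 pairwise wins.

3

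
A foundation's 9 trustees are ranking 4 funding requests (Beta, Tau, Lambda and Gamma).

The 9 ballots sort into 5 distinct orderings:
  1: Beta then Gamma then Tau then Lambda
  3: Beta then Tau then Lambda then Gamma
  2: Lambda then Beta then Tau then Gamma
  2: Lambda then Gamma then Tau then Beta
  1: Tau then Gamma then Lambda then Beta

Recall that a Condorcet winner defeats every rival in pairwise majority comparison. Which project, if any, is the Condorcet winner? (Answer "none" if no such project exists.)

Check each pair by majority over 9 ballots:
Beta vs Tau: Beta is ranked higher on 1+3+2 = 6 ballots, Tau on 3. Beta wins 6–3.
Beta vs Lambda: Beta preferred on 1+3 = 4 ballots; Lambda wins 5–4.
Beta vs Gamma: Beta preferred on 1+3+2 = 6 ballots; Beta wins 6–3.
Tau vs Lambda: 1+3+1 = 5 for Tau, 4 for Lambda — Tau by 5–4.
Tau vs Gamma: 6 to 3, Tau.
Lambda vs Gamma: Lambda is ranked higher on 3+2+2 = 7 ballots, Gamma on 2. Lambda wins 7–2.
Every project loses at least once (Beta loses to Lambda; Tau loses to Beta; Lambda loses to Tau; Gamma loses to Beta). The majority relation contains the cycle Beta > Tau > Lambda > Beta, so there is no Condorcet winner.

none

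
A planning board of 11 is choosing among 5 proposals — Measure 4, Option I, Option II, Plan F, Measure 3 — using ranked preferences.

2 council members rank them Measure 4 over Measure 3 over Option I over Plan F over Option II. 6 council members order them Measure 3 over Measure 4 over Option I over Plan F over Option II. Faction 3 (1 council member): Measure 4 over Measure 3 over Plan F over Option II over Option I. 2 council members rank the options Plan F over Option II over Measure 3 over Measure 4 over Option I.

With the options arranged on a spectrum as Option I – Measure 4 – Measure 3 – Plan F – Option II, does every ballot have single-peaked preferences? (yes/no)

yes

Axis positions: Option I=1, Measure 4=2, Measure 3=3, Plan F=4, Option II=5.
Faction 1 (peak Measure 4 at position 2): ranking walks positions 2-3-1-4-5, expanding outward from the peak — single-peaked.
Faction 2 (peak Measure 3 at position 3): ranking walks positions 3-2-1-4-5, expanding outward from the peak — single-peaked.
Faction 3 (peak Measure 4 at position 2): ranking walks positions 2-3-4-5-1, expanding outward from the peak — single-peaked.
Faction 4 (peak Plan F at position 4): ranking walks positions 4-5-3-2-1, expanding outward from the peak — single-peaked.
Every ranking is single-peaked on this axis.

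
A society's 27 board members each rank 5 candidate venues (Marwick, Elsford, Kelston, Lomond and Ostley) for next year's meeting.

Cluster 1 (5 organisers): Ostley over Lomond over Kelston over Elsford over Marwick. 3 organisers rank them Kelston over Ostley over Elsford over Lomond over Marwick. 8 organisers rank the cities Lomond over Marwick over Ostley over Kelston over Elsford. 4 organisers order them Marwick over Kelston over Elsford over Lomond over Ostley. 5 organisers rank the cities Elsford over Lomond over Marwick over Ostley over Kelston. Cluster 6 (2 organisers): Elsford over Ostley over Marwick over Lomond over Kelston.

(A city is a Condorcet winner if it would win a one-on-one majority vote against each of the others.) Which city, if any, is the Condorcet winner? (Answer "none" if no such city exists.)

Pairwise majorities:
Marwick vs Elsford: Elsford wins 15–12.
Marwick vs Kelston: 19 to 8, Marwick.
Marwick vs Lomond: Marwick preferred on 4+2 = 6 ballots; Lomond wins 21–6.
Marwick vs Ostley: 17 to 10, Marwick.
Elsford–Kelston: Kelston 20–7.
Elsford vs Lomond: Elsford preferred on 3+4+5+2 = 14 ballots; Elsford wins 14–13.
Elsford vs Ostley: 4+5+2 = 11 for Elsford, 16 for Ostley — Ostley by 16–11.
Kelston–Lomond: Lomond 20–7.
Kelston–Ostley: Ostley 20–7.
Lomond vs Ostley: Lomond, 17–10.
No city is unbeaten: Marwick loses to Elsford; Elsford loses to Kelston; Kelston loses to Marwick; Lomond loses to Elsford; Ostley loses to Marwick. In particular Marwick beats Kelston beats Elsford beats Marwick is a majority cycle — no Condorcet winner exists.

none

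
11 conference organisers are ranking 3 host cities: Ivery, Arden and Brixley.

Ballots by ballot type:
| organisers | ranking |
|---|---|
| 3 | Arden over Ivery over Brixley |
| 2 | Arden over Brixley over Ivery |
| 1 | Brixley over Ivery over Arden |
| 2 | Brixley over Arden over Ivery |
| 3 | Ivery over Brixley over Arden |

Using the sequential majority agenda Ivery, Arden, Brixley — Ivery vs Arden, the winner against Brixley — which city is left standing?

Round 1: Ivery vs Arden — 4–7, Arden advances.
Round 2: Arden vs Brixley — 5–6, Brixley advances.
The agenda winner is Brixley.

Brixley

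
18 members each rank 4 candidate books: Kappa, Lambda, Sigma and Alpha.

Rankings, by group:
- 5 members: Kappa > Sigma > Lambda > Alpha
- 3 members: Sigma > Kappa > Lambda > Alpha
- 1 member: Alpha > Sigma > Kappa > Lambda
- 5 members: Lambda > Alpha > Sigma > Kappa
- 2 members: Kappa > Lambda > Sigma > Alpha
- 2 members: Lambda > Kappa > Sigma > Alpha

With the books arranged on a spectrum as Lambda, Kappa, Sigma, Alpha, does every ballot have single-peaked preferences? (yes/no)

Axis positions: Lambda=1, Kappa=2, Sigma=3, Alpha=4.
Group 1 (peak Kappa at position 2): ranking walks positions 2-3-1-4, expanding outward from the peak — single-peaked.
Group 2 (peak Sigma at position 3): ranking walks positions 3-2-1-4, expanding outward from the peak — single-peaked.
Group 3 (peak Alpha at position 4): ranking walks positions 4-3-2-1, expanding outward from the peak — single-peaked.
Group 4: ranking walks positions 1-4-3-2; Alpha is ranked above Kappa even though Kappa lies between Alpha and the peak Lambda on the axis — preferences dip and rise again. Not single-peaked.
Group 5 (peak Kappa at position 2): ranking walks positions 2-1-3-4, expanding outward from the peak — single-peaked.
Group 6 (peak Lambda at position 1): ranking walks positions 1-2-3-4, expanding outward from the peak — single-peaked.
Group 4 violates single-peakedness, so the profile is not single-peaked on this axis.

no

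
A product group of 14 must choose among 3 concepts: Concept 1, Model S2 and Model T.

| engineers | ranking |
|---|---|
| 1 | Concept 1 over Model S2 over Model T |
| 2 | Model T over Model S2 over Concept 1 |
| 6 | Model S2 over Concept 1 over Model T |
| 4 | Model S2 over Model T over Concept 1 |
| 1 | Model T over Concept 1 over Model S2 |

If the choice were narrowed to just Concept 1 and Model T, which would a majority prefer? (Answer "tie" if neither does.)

tie

Ballots ranking Concept 1 above Model T: 1 + 6 = 7.
Ballots ranking Model T above Concept 1: 14 − 7 = 7.
7–7: the pair ties.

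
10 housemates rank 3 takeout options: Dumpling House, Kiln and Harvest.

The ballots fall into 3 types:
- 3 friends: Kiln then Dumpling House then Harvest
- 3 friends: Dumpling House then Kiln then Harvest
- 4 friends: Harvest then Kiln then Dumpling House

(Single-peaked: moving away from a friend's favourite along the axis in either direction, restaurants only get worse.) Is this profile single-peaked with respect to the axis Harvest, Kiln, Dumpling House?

Axis positions: Harvest=1, Kiln=2, Dumpling House=3.
Type 1 (peak Kiln at position 2): ranking walks positions 2-3-1, expanding outward from the peak — single-peaked.
Type 2 (peak Dumpling House at position 3): ranking walks positions 3-2-1, expanding outward from the peak — single-peaked.
Type 3 (peak Harvest at position 1): ranking walks positions 1-2-3, expanding outward from the peak — single-peaked.
Every ranking is single-peaked on this axis.

yes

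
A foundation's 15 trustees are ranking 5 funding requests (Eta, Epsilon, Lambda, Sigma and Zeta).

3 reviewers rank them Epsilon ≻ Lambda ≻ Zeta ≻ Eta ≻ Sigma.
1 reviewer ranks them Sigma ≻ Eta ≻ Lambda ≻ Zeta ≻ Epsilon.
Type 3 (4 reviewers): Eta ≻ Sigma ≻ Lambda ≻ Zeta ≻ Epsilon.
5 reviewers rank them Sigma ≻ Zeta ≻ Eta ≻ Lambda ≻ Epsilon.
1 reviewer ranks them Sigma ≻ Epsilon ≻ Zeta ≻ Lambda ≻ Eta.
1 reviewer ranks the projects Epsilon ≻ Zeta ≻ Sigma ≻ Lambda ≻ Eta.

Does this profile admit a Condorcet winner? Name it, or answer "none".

Sigma

Pairwise majorities:
Eta vs Epsilon: Eta, 10–5.
Eta–Lambda: Eta 10–5.
Eta vs Sigma: Sigma wins 8–7.
Eta vs Zeta: 5 to 10, Zeta.
Epsilon vs Lambda: 3+1+1 = 5 for Epsilon, 10 for Lambda — Lambda by 10–5.
Epsilon vs Sigma: Sigma wins 11–4.
Epsilon vs Zeta: Epsilon is ranked higher on 3+1+1 = 5 ballots, Zeta on 10. Zeta wins 10–5.
Lambda vs Sigma: Sigma wins 12–3.
Lambda vs Zeta: 3+1+4 = 8 for Lambda, 7 for Zeta — Lambda by 8–7.
Sigma vs Zeta: Sigma wins 11–4.
Only Sigma has no losses; Sigma is the Condorcet winner.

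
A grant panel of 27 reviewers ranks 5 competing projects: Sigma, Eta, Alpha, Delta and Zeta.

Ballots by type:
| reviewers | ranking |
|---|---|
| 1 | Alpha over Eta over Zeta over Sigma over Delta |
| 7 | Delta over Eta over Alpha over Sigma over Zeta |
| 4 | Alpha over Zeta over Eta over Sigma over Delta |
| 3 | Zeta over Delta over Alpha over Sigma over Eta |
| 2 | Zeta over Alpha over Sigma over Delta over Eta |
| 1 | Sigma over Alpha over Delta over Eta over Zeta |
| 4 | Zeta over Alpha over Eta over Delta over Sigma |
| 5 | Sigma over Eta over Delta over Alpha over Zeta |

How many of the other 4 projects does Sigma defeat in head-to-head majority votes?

0

Sigma against each rival (27 reviewers):
Sigma vs Eta: Eta, 16–11.
Sigma vs Alpha: Alpha wins 21–6.
Sigma vs Delta: 13 to 14, Delta.
Sigma vs Zeta: Zeta, 14–13.
Sigma beats no one; loses to Eta, Alpha, Delta, Zeta — 0 pairwise wins.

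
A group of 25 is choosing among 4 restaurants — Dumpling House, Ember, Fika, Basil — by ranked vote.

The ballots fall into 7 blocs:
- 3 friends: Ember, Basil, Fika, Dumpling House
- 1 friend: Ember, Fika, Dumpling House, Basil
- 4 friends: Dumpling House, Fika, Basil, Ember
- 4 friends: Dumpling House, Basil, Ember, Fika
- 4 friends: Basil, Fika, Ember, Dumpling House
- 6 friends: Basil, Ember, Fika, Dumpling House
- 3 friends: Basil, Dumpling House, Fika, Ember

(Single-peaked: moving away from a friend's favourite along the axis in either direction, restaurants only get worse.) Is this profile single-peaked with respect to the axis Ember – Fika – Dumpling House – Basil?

no

Axis positions: Ember=1, Fika=2, Dumpling House=3, Basil=4.
Bloc 1: ranking walks positions 1-4-2-3; Basil is ranked above Fika even though Fika lies between Basil and the peak Ember on the axis — preferences dip and rise again. Not single-peaked.
Bloc 2 (peak Ember at position 1): ranking walks positions 1-2-3-4, expanding outward from the peak — single-peaked.
Bloc 3 (peak Dumpling House at position 3): ranking walks positions 3-2-4-1, expanding outward from the peak — single-peaked.
Bloc 4: ranking walks positions 3-4-1-2; Ember is ranked above Fika even though Fika lies between Ember and the peak Dumpling House on the axis — preferences dip and rise again. Not single-peaked.
Bloc 5: ranking walks positions 4-2-1-3; Fika is ranked above Dumpling House even though Dumpling House lies between Fika and the peak Basil on the axis — preferences dip and rise again. Not single-peaked.
Bloc 6: ranking walks positions 4-1-2-3; Ember is ranked above Dumpling House even though Dumpling House lies between Ember and the peak Basil on the axis — preferences dip and rise again. Not single-peaked.
Bloc 7 (peak Basil at position 4): ranking walks positions 4-3-2-1, expanding outward from the peak — single-peaked.
Bloc 1 violates single-peakedness, so the profile is not single-peaked on this axis.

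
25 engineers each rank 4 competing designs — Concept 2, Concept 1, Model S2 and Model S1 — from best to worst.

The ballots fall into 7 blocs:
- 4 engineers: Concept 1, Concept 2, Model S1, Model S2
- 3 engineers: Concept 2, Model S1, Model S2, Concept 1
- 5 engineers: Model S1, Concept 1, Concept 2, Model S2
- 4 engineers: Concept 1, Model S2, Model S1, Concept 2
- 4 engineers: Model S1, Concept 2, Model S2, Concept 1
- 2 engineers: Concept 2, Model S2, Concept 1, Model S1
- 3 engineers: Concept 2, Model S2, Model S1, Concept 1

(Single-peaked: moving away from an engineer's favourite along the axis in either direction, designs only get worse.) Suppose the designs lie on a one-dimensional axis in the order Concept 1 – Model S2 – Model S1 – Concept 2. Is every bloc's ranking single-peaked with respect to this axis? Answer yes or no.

Axis positions: Concept 1=1, Model S2=2, Model S1=3, Concept 2=4.
Bloc 1: ranking walks positions 1-4-3-2; Concept 2 is ranked above Model S2 even though Model S2 lies between Concept 2 and the peak Concept 1 on the axis — preferences dip and rise again. Not single-peaked.
Bloc 2 (peak Concept 2 at position 4): ranking walks positions 4-3-2-1, expanding outward from the peak — single-peaked.
Bloc 3: ranking walks positions 3-1-4-2; Concept 1 is ranked above Model S2 even though Model S2 lies between Concept 1 and the peak Model S1 on the axis — preferences dip and rise again. Not single-peaked.
Bloc 4 (peak Concept 1 at position 1): ranking walks positions 1-2-3-4, expanding outward from the peak — single-peaked.
Bloc 5 (peak Model S1 at position 3): ranking walks positions 3-4-2-1, expanding outward from the peak — single-peaked.
Bloc 6: ranking walks positions 4-2-1-3; Model S2 is ranked above Model S1 even though Model S1 lies between Model S2 and the peak Concept 2 on the axis — preferences dip and rise again. Not single-peaked.
Bloc 7: ranking walks positions 4-2-3-1; Model S2 is ranked above Model S1 even though Model S1 lies between Model S2 and the peak Concept 2 on the axis — preferences dip and rise again. Not single-peaked.
Bloc 1 violates single-peakedness, so the profile is not single-peaked on this axis.

no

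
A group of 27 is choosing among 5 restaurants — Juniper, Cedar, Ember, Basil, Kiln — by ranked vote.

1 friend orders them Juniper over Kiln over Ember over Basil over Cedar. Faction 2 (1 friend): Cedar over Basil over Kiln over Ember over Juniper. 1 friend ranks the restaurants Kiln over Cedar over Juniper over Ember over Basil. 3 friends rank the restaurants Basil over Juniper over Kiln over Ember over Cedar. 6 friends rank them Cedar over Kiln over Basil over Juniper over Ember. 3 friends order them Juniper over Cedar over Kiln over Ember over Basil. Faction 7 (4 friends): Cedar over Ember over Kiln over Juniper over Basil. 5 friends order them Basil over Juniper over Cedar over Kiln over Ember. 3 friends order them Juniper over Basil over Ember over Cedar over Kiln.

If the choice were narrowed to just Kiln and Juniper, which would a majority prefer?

Juniper

Ballots ranking Kiln above Juniper: 1 + 1 + 6 + 4 = 12.
Ballots ranking Juniper above Kiln: 27 − 12 = 15.
Juniper wins the head-to-head 15–12.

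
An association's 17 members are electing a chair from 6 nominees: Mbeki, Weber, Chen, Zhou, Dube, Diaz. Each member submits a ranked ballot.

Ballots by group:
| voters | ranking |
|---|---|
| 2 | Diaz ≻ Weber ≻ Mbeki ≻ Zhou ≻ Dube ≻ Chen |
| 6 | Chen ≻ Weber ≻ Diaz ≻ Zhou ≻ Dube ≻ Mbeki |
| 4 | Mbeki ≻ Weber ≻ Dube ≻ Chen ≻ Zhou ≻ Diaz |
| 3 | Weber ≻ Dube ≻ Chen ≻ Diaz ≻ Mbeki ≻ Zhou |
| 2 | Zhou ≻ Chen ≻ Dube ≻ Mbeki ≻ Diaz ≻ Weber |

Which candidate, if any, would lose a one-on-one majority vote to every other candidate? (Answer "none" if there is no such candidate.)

none

Pairwise majorities:
Mbeki–Weber: Weber 11–6.
Mbeki vs Chen: 6 to 11, Chen.
Mbeki vs Zhou: Mbeki wins 9–8.
Mbeki–Dube: Dube 11–6.
Mbeki–Diaz: Diaz 11–6.
Weber vs Chen: Weber, 9–8.
Weber–Zhou: Weber 15–2.
Weber vs Dube: Weber, 15–2.
Weber vs Diaz: 6+4+3 = 13 for Weber, 4 for Diaz — Weber by 13–4.
Chen vs Zhou: Chen preferred on 6+4+3 = 13 ballots; Chen wins 13–4.
Chen vs Dube: 8 to 9, Dube.
Chen–Diaz: Chen 15–2.
Zhou vs Dube: Zhou wins 10–7.
Zhou–Diaz: Diaz 11–6.
Dube vs Diaz: Dube, 9–8.
Each candidate has at least one pairwise win (Mbeki beats Zhou; Weber beats Mbeki; Chen beats Mbeki; Zhou beats Dube; Dube beats Mbeki; Diaz beats Mbeki) — no Condorcet loser.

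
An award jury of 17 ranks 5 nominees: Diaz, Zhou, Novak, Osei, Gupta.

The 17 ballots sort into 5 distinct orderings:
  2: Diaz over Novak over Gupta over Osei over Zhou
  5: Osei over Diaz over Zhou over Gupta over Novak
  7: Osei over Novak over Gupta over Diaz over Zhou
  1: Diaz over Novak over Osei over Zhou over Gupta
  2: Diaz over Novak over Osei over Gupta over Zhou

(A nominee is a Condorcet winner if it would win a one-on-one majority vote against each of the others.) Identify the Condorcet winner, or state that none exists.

Osei

Pairwise majorities:
Diaz vs Zhou: Diaz preferred on 2+5+7+1+2 = 17 ballots; Diaz wins 17–0.
Diaz vs Novak: 2+5+1+2 = 10 for Diaz, 7 for Novak — Diaz by 10–7.
Diaz vs Osei: 2+1+2 = 5 for Diaz, 12 for Osei — Osei by 12–5.
Diaz vs Gupta: Diaz preferred on 2+5+1+2 = 10 ballots; Diaz wins 10–7.
Zhou vs Novak: Zhou preferred on 5 ballots; Novak wins 12–5.
Zhou vs Osei: Zhou preferred on 0 ballots; Osei wins 17–0.
Zhou vs Gupta: 6 to 11, Gupta.
Novak vs Osei: 2+1+2 = 5 for Novak, 12 for Osei — Osei by 12–5.
Novak vs Gupta: 2+7+1+2 = 12 for Novak, 5 for Gupta — Novak by 12–5.
Osei vs Gupta: Osei preferred on 5+7+1+2 = 15 ballots; Osei wins 15–2.
Osei beats each of Diaz, Zhou, Novak, Gupta — Osei is the Condorcet winner.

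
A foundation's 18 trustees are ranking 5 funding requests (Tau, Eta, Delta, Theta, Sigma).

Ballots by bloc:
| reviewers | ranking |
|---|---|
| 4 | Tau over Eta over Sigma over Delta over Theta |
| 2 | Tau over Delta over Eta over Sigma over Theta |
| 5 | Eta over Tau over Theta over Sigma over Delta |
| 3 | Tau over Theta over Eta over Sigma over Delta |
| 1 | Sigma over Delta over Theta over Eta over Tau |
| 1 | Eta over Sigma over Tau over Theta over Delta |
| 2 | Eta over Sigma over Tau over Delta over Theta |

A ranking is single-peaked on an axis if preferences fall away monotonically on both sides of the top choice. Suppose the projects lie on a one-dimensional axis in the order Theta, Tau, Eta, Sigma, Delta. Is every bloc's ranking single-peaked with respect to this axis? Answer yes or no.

no

Axis positions: Theta=1, Tau=2, Eta=3, Sigma=4, Delta=5.
Bloc 1 (peak Tau at position 2): ranking walks positions 2-3-4-5-1, expanding outward from the peak — single-peaked.
Bloc 2: ranking walks positions 2-5-3-4-1; Delta is ranked above Eta even though Eta lies between Delta and the peak Tau on the axis — preferences dip and rise again. Not single-peaked.
Bloc 3 (peak Eta at position 3): ranking walks positions 3-2-1-4-5, expanding outward from the peak — single-peaked.
Bloc 4 (peak Tau at position 2): ranking walks positions 2-1-3-4-5, expanding outward from the peak — single-peaked.
Bloc 5: ranking walks positions 4-5-1-3-2; Theta is ranked above Eta even though Eta lies between Theta and the peak Sigma on the axis — preferences dip and rise again. Not single-peaked.
Bloc 6 (peak Eta at position 3): ranking walks positions 3-4-2-1-5, expanding outward from the peak — single-peaked.
Bloc 7 (peak Eta at position 3): ranking walks positions 3-4-2-5-1, expanding outward from the peak — single-peaked.
Bloc 2 violates single-peakedness, so the profile is not single-peaked on this axis.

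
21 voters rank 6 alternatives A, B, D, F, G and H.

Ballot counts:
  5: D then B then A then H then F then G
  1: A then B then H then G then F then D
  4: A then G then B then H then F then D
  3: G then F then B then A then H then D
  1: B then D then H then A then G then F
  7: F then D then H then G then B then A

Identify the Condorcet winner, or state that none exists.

Check each pair by majority over 21 ballots:
A vs B: A is ranked higher on 1+4 = 5 ballots, B on 16. B wins 16–5.
A vs D: A is ranked higher on 1+4+3 = 8 ballots, D on 13. D wins 13–8.
A vs F: A is ranked higher on 5+1+4+1 = 11 ballots, F on 10. A wins 11–10.
A vs G: 5+1+4+1 = 11 for A, 10 for G — A by 11–10.
A vs H: A preferred on 5+1+4+3 = 13 ballots; A wins 13–8.
B vs D: B is ranked higher on 1+4+3+1 = 9 ballots, D on 12. D wins 12–9.
B vs F: B preferred on 5+1+4+1 = 11 ballots; B wins 11–10.
B vs G: B is ranked higher on 5+1+1 = 7 ballots, G on 14. G wins 14–7.
B vs H: 5+1+4+3+1 = 14 for B, 7 for H — B by 14–7.
D vs F: 5+1 = 6 for D, 15 for F — F by 15–6.
D vs G: D preferred on 5+1+7 = 13 ballots; D wins 13–8.
D vs H: D is ranked higher on 5+1+7 = 13 ballots, H on 8. D wins 13–8.
F vs G: 5+7 = 12 for F, 9 for G — F by 12–9.
F vs H: 3+7 = 10 for F, 11 for H — H by 11–10.
G vs H: 4+3 = 7 for G, 14 for H — H by 14–7.
No alternative is unbeaten: A loses to B; B loses to D; D loses to F; F loses to A; G loses to A; H loses to A. In particular A → F → D → A is a majority cycle — no Condorcet winner exists.

none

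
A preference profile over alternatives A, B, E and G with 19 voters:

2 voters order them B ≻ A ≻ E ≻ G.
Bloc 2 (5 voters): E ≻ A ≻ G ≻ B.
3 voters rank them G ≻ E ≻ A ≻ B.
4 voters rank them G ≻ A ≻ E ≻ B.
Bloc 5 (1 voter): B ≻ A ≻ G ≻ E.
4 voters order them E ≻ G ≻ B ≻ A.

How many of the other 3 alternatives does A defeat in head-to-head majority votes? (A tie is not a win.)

1

A against each rival (19 voters):
A vs B: A wins 12–7.
A vs E: E wins 12–7.
A vs G: A is ranked higher on 2+5+1 = 8 ballots, G on 11. G wins 11–8.
A beats B; loses to E, G — 1 pairwise win.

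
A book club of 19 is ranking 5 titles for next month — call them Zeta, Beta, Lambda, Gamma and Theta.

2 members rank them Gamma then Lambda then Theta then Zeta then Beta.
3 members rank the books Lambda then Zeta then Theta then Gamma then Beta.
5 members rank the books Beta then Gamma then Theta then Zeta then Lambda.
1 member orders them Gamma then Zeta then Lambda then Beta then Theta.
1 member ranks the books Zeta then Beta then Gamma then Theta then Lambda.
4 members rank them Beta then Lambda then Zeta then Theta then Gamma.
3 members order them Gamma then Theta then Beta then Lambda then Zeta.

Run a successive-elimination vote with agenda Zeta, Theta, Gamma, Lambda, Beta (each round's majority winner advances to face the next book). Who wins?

Round 1: Zeta vs Theta — 9–10, Theta advances.
Round 2: Theta vs Gamma — 7–12, Gamma advances.
Round 3: Gamma vs Lambda — 12–7, Gamma advances.
Round 4: Gamma vs Beta — 9–10, Beta advances.
Beta survives the agenda.

Beta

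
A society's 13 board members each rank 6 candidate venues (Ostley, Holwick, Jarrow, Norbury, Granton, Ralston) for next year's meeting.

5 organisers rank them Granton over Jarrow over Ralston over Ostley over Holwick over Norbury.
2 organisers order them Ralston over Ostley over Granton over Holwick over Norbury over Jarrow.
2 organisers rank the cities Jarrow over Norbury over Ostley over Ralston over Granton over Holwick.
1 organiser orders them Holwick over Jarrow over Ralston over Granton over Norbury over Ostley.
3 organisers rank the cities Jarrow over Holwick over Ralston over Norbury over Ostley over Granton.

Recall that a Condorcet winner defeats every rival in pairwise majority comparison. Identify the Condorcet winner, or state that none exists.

none

Head-to-head results (13 organisers):
Ostley vs Holwick: Ostley, 9–4.
Ostley vs Jarrow: Ostley is ranked higher on 2 ballots, Jarrow on 11. Jarrow wins 11–2.
Ostley–Norbury: Ostley 7–6.
Ostley vs Granton: 2+2+3 = 7 for Ostley, 6 for Granton — Ostley by 7–6.
Ostley vs Ralston: 2 for Ostley, 11 for Ralston — Ralston by 11–2.
Holwick vs Jarrow: Holwick is ranked higher on 2+1 = 3 ballots, Jarrow on 10. Jarrow wins 10–3.
Holwick–Norbury: Holwick 11–2.
Holwick vs Granton: Granton wins 9–4.
Holwick–Ralston: Ralston 9–4.
Jarrow vs Norbury: 5+2+1+3 = 11 for Jarrow, 2 for Norbury — Jarrow by 11–2.
Jarrow vs Granton: Jarrow is ranked higher on 2+1+3 = 6 ballots, Granton on 7. Granton wins 7–6.
Jarrow vs Ralston: Jarrow wins 11–2.
Norbury vs Granton: 2+3 = 5 for Norbury, 8 for Granton — Granton by 8–5.
Norbury vs Ralston: Norbury is ranked higher on 2 ballots, Ralston on 11. Ralston wins 11–2.
Granton vs Ralston: Ralston wins 8–5.
Each city drops at least one matchup (Ostley loses to Jarrow; Holwick loses to Ostley; Jarrow loses to Granton; Norbury loses to Ostley; Granton loses to Ostley; Ralston loses to Jarrow); the cycle Ostley beats Granton beats Jarrow beats Ostley rules out a Condorcet winner.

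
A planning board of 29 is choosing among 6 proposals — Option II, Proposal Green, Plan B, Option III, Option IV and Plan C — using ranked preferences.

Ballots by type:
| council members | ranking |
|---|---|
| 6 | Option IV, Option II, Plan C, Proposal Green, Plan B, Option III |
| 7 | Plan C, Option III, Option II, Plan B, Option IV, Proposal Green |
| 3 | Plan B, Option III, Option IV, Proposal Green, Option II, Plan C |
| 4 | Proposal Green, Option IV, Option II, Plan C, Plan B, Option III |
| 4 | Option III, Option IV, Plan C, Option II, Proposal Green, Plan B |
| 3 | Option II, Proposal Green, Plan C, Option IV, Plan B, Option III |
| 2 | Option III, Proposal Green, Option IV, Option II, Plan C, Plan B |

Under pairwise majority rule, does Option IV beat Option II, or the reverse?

Ballots ranking Option IV above Option II: 6 + 3 + 4 + 4 + 2 = 19.
Ballots ranking Option II above Option IV: 29 − 19 = 10.
Option IV wins the head-to-head 19–10.

Option IV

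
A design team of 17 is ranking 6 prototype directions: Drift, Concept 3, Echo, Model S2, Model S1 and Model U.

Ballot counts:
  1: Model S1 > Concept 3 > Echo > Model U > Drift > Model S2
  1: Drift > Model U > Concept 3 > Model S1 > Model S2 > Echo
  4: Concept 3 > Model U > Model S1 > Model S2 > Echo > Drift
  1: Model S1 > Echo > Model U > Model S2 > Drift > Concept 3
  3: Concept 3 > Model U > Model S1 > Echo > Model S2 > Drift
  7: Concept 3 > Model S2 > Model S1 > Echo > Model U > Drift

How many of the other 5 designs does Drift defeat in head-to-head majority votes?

Drift against each rival (17 engineers):
Drift vs Concept 3: Drift is ranked higher on 1+1 = 2 ballots, Concept 3 on 15. Concept 3 wins 15–2.
Drift vs Echo: Echo wins 16–1.
Drift vs Model S2: 2 to 15, Model S2.
Drift vs Model S1: 1 to 16, Model S1.
Drift vs Model U: Model U wins 16–1.
Drift beats no one; loses to Concept 3, Echo, Model S2, Model S1, Model U — 0 pairwise wins.

0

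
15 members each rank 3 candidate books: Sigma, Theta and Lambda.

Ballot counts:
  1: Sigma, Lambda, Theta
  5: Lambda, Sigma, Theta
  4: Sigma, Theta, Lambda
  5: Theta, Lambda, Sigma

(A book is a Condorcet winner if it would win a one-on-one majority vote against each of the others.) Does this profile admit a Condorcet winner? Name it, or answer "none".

Check each pair by majority over 15 ballots:
Sigma vs Theta: Sigma wins 10–5.
Sigma vs Lambda: Lambda wins 10–5.
Theta–Lambda: Theta 9–6.
No book is unbeaten: Sigma loses to Lambda; Theta loses to Sigma; Lambda loses to Theta. In particular Sigma beats Theta beats Lambda beats Sigma is a majority cycle — no Condorcet winner exists.

none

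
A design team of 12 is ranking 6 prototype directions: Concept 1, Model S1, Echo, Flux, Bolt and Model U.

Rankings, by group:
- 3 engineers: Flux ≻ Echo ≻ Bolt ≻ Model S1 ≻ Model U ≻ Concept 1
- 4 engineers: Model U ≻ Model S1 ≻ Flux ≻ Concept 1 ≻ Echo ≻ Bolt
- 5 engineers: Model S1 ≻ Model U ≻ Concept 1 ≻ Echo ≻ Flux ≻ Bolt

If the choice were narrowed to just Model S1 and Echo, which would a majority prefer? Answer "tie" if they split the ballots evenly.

Model S1

Ballots ranking Model S1 above Echo: 4 + 5 = 9.
Ballots ranking Echo above Model S1: 12 − 9 = 3.
Model S1 wins the head-to-head 9–3.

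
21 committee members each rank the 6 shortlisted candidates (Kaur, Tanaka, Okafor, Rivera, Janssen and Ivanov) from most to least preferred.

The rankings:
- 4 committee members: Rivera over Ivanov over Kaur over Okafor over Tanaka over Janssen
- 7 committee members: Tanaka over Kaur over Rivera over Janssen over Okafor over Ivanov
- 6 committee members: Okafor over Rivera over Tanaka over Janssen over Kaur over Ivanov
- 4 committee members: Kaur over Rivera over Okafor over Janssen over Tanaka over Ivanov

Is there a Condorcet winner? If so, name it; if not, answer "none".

Pairwise majorities:
Kaur vs Tanaka: Tanaka wins 13–8.
Kaur vs Okafor: Kaur wins 15–6.
Kaur vs Rivera: Kaur wins 11–10.
Kaur–Janssen: Kaur 15–6.
Kaur–Ivanov: Kaur 17–4.
Tanaka vs Okafor: Okafor, 14–7.
Tanaka vs Rivera: Rivera wins 14–7.
Tanaka vs Janssen: Tanaka, 17–4.
Tanaka–Ivanov: Tanaka 17–4.
Okafor–Rivera: Rivera 15–6.
Okafor–Janssen: Okafor 14–7.
Okafor vs Ivanov: Okafor, 17–4.
Rivera–Janssen: Rivera 21–0.
Rivera vs Ivanov: Rivera, 21–0.
Janssen vs Ivanov: Janssen, 17–4.
No candidate is unbeaten: Kaur loses to Tanaka; Tanaka loses to Okafor; Okafor loses to Kaur; Rivera loses to Kaur; Janssen loses to Kaur; Ivanov loses to Kaur. In particular Kaur > Okafor > Tanaka > Kaur is a majority cycle — no Condorcet winner exists.

none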